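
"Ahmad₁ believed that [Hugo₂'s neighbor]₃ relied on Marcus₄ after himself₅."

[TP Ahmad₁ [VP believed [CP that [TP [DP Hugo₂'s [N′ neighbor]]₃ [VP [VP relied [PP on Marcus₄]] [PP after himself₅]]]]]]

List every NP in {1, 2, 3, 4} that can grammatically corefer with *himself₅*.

*himself* is an anaphor, so Principle A applies: it must be bound in its binding domain.
Binding domain of *himself₅*: the embedded TP, whose subject is [Hugo₂'s neighbor]₃.
*Ahmad₁* c-commands the anaphor but is outside its binding domain → cannot satisfy Principle A.
*Hugo₂* does not c-command the anaphor → cannot bind it.
*[Hugo₂'s neighbor]₃* c-commands the anaphor within its binding domain → licit binder.
*Marcus₄* does not c-command the anaphor → cannot bind it.

{3}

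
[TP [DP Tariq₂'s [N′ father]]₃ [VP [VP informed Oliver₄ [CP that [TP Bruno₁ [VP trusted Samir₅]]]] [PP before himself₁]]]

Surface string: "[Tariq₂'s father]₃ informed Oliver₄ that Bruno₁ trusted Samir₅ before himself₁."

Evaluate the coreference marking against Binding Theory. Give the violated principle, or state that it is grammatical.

The two coindexed NPs are *Bruno₁* and *himself₁*.
*himself₁* is an anaphor. Principle A requires it to be bound within its binding domain — the matrix TP, whose subject is [Tariq₂'s father]₃.
Within that domain it is c-commanded by *[Tariq₂'s father]₃*, which does not share its index.
*Bruno₁* does not c-command the anaphor at all.
The anaphor is unbound in its domain → Principle A violation.

Principle A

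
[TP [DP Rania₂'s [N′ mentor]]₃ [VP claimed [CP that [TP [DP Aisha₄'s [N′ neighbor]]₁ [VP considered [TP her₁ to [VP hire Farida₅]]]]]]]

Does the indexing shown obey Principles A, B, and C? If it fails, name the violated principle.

The two coindexed NPs are *[Aisha₄'s neighbor]₁* and *her₁*.
*her₁* is a pronoun. Its binding domain is the embedded TP, whose subject is [Aisha₄'s neighbor]₁.
*[Aisha₄'s neighbor]₁* c-commands it within that domain and carries the same index.
The pronoun is locally bound → Principle B violation.

Principle B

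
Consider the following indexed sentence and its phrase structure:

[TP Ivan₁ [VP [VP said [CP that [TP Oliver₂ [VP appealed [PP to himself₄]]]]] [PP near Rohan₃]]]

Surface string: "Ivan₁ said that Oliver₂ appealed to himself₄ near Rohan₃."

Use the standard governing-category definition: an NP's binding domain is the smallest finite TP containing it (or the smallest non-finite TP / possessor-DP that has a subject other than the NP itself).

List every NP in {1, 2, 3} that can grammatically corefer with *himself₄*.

*himself* is an anaphor, so Principle A applies: it must be bound in its binding domain.
Binding domain of *himself₄*: the embedded TP, whose subject is Oliver₂.
*Ivan₁* c-commands the anaphor but is outside its binding domain → cannot satisfy Principle A.
*Oliver₂* c-commands the anaphor within its binding domain → licit binder.
*Rohan₃* does not c-command the anaphor → cannot bind it.

{2}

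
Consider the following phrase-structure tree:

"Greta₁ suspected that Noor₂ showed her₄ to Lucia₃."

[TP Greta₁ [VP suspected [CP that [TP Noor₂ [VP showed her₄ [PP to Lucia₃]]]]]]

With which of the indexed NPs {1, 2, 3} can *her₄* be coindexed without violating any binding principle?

{1}

*her* is a pronoun, so Principle B applies: it must be free in its binding domain.
Binding domain of *her₄*: the embedded TP, whose subject is Noor₂.
*Greta₁* c-commands the pronoun but from outside its binding domain, and is not c-commanded by it → coindexation permitted.
*Noor₂* c-commands the pronoun within its binding domain → coindexation would violate Principle B.
*Lucia₃*: the pronoun c-commands this R-expression → coindexation would violate Principle C on *Lucia₃*.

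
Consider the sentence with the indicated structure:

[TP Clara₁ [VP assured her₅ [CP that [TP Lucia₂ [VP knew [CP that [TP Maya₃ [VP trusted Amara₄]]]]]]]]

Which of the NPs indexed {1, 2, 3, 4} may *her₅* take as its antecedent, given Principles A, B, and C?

none

*her* is a pronoun, so Principle B applies: it must be free in its binding domain.
Binding domain of *her₅*: the matrix TP, whose subject is Clara₁.
*Clara₁* c-commands the pronoun within its binding domain → coindexation would violate Principle B.
*Lucia₂*: the pronoun c-commands this R-expression → coindexation would violate Principle C on *Lucia₂*.
*Maya₃*: the pronoun c-commands this R-expression → coindexation would violate Principle C on *Maya₃*.
*Amara₄*: the pronoun c-commands this R-expression → coindexation would violate Principle C on *Amara₄*.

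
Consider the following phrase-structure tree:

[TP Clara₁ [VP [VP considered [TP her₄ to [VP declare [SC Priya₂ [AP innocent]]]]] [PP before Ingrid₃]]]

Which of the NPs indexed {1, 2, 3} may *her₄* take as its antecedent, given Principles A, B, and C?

{3}

*her* is a pronoun, so Principle B applies: it must be free in its binding domain.
Binding domain of *her₄*: the matrix TP, whose subject is Clara₁.
*Clara₁* c-commands the pronoun within its binding domain → coindexation would violate Principle B.
*Priya₂*: the pronoun c-commands this R-expression → coindexation would violate Principle C on *Priya₂*.
*Ingrid₃* and the pronoun do not c-command one another → neither Principle B nor Principle C is at stake; coindexation permitted.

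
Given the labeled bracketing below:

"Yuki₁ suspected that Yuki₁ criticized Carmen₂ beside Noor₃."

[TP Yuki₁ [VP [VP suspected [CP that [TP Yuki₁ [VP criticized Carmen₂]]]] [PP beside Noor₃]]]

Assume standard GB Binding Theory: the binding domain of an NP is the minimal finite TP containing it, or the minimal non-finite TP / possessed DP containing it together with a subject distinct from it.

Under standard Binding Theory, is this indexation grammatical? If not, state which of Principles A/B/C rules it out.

The two coindexed NPs are *Yuki₁* (the lower occurrence) and *Yuki₁* (the higher occurrence).
*Yuki₁* (the lower occurrence) is an R-expression. Principle C requires it to be free everywhere.
*Yuki₁* (the higher occurrence) c-commands it and carries the same index.
The R-expression is bound → Principle C violation.

Principle C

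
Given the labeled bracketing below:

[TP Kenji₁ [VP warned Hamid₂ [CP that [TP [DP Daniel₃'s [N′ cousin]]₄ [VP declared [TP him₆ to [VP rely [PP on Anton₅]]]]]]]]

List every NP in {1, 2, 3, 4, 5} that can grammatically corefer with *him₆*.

{1, 2, 3}

*him* is a pronoun, so Principle B applies: it must be free in its binding domain.
Binding domain of *him₆*: the embedded TP, whose subject is [Daniel₃'s cousin]₄.
*Kenji₁* c-commands the pronoun but from outside its binding domain, and is not c-commanded by it → coindexation permitted.
*Hamid₂* c-commands the pronoun but from outside its binding domain, and is not c-commanded by it → coindexation permitted.
*Daniel₃* and the pronoun do not c-command one another → neither Principle B nor Principle C is at stake; coindexation permitted.
*[Daniel₃'s cousin]₄* c-commands the pronoun within its binding domain → coindexation would violate Principle B.
*Anton₅*: the pronoun c-commands this R-expression → coindexation would violate Principle C on *Anton₅*.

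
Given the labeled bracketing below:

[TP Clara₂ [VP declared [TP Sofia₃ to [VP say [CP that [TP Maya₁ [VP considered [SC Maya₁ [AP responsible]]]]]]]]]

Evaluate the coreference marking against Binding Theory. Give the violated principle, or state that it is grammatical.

Principle C

The two coindexed NPs are *Maya₁* (the lower occurrence) and *Maya₁* (the higher occurrence).
*Maya₁* (the lower occurrence) is an R-expression. Principle C requires it to be free everywhere.
*Maya₁* (the higher occurrence) c-commands it and carries the same index.
The R-expression is bound → Principle C violation.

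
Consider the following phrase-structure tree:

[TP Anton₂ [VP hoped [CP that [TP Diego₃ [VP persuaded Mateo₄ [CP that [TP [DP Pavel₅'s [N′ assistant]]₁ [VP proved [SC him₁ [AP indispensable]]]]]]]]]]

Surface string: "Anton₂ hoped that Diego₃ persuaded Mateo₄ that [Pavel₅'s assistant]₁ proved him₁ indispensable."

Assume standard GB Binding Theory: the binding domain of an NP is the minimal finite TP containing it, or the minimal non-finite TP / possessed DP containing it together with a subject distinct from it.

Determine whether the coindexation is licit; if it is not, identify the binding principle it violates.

The two coindexed NPs are *[Pavel₅'s assistant]₁* and *him₁*.
*him₁* is a pronoun. Its binding domain is the embedded TP, whose subject is [Pavel₅'s assistant]₁.
*[Pavel₅'s assistant]₁* c-commands it within that domain and carries the same index.
The pronoun is locally bound → Principle B violation.

Principle B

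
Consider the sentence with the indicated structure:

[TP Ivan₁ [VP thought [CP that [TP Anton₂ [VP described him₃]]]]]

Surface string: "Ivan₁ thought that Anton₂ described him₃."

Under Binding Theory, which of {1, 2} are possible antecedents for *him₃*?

*him* is a pronoun, so Principle B applies: it must be free in its binding domain.
Binding domain of *him₃*: the embedded TP, whose subject is Anton₂.
*Ivan₁* c-commands the pronoun but from outside its binding domain, and is not c-commanded by it → coindexation permitted.
*Anton₂* c-commands the pronoun within its binding domain → coindexation would violate Principle B.

{1}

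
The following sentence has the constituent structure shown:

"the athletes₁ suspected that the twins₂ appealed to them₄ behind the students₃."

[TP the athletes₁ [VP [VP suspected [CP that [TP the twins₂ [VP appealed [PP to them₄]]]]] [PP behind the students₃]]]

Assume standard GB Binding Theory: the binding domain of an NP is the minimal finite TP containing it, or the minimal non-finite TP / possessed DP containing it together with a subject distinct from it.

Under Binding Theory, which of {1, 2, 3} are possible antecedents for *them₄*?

{1, 3}

*them* is a pronoun, so Principle B applies: it must be free in its binding domain.
Binding domain of *them₄*: the embedded TP, whose subject is the twins₂.
*the athletes₁* c-commands the pronoun but from outside its binding domain, and is not c-commanded by it → coindexation permitted.
*the twins₂* c-commands the pronoun within its binding domain → coindexation would violate Principle B.
*the students₃* and the pronoun do not c-command one another → neither Principle B nor Principle C is at stake; coindexation permitted.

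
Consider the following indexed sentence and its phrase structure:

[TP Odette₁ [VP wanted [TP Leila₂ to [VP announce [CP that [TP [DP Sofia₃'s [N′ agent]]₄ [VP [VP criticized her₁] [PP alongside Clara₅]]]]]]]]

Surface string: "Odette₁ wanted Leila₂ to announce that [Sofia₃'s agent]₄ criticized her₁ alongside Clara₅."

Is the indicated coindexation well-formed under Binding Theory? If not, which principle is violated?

The two coindexed NPs are *Odette₁* and *her₁*.
*her₁* is a pronoun; its binding domain is the embedded TP, whose subject is [Sofia₃'s agent]₄. Within that domain it is c-commanded only by *[Sofia₃'s agent]₄*, which carries a different index — the pronoun is free locally, so Principle B holds.
*Odette₁* is an R-expression; *her₁* does not c-command it, and no other NP shares its index, so Principle C is satisfied.
All principles are respected.

grammatical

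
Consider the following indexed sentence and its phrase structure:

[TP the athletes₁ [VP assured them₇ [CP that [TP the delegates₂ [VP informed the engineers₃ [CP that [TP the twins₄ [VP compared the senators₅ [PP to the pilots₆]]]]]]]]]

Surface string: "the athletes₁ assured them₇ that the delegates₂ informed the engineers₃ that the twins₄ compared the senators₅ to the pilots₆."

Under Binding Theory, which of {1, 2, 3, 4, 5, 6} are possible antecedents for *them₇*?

*them* is a pronoun, so Principle B applies: it must be free in its binding domain.
Binding domain of *them₇*: the matrix TP, whose subject is the athletes₁.
*the athletes₁* c-commands the pronoun within its binding domain → coindexation would violate Principle B.
*the delegates₂*: the pronoun c-commands this R-expression → coindexation would violate Principle C on *the delegates₂*.
*the engineers₃*: the pronoun c-commands this R-expression → coindexation would violate Principle C on *the engineers₃*.
*the twins₄*: the pronoun c-commands this R-expression → coindexation would violate Principle C on *the twins₄*.
*the senators₅*: the pronoun c-commands this R-expression → coindexation would violate Principle C on *the senators₅*.
*the pilots₆*: the pronoun c-commands this R-expression → coindexation would violate Principle C on *the pilots₆*.

none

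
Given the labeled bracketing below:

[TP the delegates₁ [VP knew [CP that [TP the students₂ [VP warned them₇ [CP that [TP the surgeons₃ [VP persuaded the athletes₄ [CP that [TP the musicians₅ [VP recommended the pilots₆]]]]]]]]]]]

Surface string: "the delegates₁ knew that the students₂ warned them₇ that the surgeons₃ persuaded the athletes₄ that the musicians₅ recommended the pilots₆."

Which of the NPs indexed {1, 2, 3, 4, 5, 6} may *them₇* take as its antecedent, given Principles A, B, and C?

*them* is a pronoun, so Principle B applies: it must be free in its binding domain.
Binding domain of *them₇*: the embedded TP, whose subject is the students₂.
*the delegates₁* c-commands the pronoun but from outside its binding domain, and is not c-commanded by it → coindexation permitted.
*the students₂* c-commands the pronoun within its binding domain → coindexation would violate Principle B.
*the surgeons₃*: the pronoun c-commands this R-expression → coindexation would violate Principle C on *the surgeons₃*.
*the athletes₄*: the pronoun c-commands this R-expression → coindexation would violate Principle C on *the athletes₄*.
*the musicians₅*: the pronoun c-commands this R-expression → coindexation would violate Principle C on *the musicians₅*.
*the pilots₆*: the pronoun c-commands this R-expression → coindexation would violate Principle C on *the pilots₆*.

{1}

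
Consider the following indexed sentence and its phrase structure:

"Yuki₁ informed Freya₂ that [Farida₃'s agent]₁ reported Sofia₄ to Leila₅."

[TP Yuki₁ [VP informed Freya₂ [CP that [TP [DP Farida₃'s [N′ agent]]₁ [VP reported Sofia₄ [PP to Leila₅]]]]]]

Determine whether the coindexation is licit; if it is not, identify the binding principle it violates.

Principle C

The two coindexed NPs are *[Farida₃'s agent]₁* and *Yuki₁*.
*[Farida₃'s agent]₁* is an R-expression. Principle C requires it to be free everywhere.
*Yuki₁* c-commands it and carries the same index.
The R-expression is bound → Principle C violation.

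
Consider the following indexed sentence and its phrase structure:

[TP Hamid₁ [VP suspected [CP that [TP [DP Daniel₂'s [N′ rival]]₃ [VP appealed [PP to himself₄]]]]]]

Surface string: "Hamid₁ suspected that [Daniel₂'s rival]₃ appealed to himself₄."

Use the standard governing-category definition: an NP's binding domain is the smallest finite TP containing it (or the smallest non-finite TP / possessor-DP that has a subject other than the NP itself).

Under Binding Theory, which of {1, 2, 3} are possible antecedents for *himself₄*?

*himself* is an anaphor, so Principle A applies: it must be bound in its binding domain.
Binding domain of *himself₄*: the embedded TP, whose subject is [Daniel₂'s rival]₃.
*Hamid₁* c-commands the anaphor but is outside its binding domain → cannot satisfy Principle A.
*Daniel₂* does not c-command the anaphor → cannot bind it.
*[Daniel₂'s rival]₃* c-commands the anaphor within its binding domain → licit binder.

{3}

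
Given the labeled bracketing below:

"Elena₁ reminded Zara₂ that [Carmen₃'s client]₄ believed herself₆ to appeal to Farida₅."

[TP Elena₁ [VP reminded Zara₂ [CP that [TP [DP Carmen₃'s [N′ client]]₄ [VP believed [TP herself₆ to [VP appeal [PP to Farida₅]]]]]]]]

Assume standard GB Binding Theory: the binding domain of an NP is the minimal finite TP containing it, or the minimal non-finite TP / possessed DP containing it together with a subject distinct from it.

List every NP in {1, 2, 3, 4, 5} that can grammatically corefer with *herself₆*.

*herself* is an anaphor, so Principle A applies: it must be bound in its binding domain.
Binding domain of *herself₆*: the embedded TP, whose subject is [Carmen₃'s client]₄.
*Elena₁* c-commands the anaphor but is outside its binding domain → cannot satisfy Principle A.
*Zara₂* c-commands the anaphor but is outside its binding domain → cannot satisfy Principle A.
*Carmen₃* does not c-command the anaphor → cannot bind it.
*[Carmen₃'s client]₄* c-commands the anaphor within its binding domain → licit binder.
*Farida₅* does not c-command the anaphor → cannot bind it.

{4}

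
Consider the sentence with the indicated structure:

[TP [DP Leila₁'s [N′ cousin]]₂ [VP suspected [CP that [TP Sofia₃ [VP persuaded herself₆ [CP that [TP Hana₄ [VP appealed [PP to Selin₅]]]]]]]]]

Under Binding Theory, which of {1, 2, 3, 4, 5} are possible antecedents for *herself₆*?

*herself* is an anaphor, so Principle A applies: it must be bound in its binding domain.
Binding domain of *herself₆*: the embedded TP, whose subject is Sofia₃.
*Leila₁* does not c-command the anaphor → cannot bind it.
*[Leila₁'s cousin]₂* c-commands the anaphor but is outside its binding domain → cannot satisfy Principle A.
*Sofia₃* c-commands the anaphor within its binding domain → licit binder.
*Hana₄* does not c-command the anaphor → cannot bind it.
*Selin₅* does not c-command the anaphor → cannot bind it.

{3}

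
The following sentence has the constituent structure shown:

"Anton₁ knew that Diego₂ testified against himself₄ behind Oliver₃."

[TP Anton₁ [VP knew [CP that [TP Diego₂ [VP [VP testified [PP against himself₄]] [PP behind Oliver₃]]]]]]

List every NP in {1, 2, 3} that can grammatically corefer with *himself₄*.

{2}

*himself* is an anaphor, so Principle A applies: it must be bound in its binding domain.
Binding domain of *himself₄*: the embedded TP, whose subject is Diego₂.
*Anton₁* c-commands the anaphor but is outside its binding domain → cannot satisfy Principle A.
*Diego₂* c-commands the anaphor within its binding domain → licit binder.
*Oliver₃* does not c-command the anaphor → cannot bind it.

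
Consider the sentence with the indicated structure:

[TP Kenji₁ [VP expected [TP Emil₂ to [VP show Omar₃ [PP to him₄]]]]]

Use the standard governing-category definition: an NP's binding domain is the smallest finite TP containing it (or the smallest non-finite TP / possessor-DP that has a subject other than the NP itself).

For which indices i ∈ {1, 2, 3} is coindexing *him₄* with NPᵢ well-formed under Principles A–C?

*him* is a pronoun, so Principle B applies: it must be free in its binding domain.
Binding domain of *him₄*: the embedded TP, whose subject is Emil₂.
*Kenji₁* c-commands the pronoun but from outside its binding domain, and is not c-commanded by it → coindexation permitted.
*Emil₂* c-commands the pronoun within its binding domain → coindexation would violate Principle B.
*Omar₃* c-commands the pronoun within its binding domain → coindexation would violate Principle B.

{1}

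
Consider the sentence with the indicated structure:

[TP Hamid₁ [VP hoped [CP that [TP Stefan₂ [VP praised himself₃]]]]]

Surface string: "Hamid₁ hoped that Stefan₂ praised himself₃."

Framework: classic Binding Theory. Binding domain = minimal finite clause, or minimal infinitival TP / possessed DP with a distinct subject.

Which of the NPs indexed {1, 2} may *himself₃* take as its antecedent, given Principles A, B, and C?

{2}

*himself* is an anaphor, so Principle A applies: it must be bound in its binding domain.
Binding domain of *himself₃*: the embedded TP, whose subject is Stefan₂.
*Hamid₁* c-commands the anaphor but is outside its binding domain → cannot satisfy Principle A.
*Stefan₂* c-commands the anaphor within its binding domain → licit binder.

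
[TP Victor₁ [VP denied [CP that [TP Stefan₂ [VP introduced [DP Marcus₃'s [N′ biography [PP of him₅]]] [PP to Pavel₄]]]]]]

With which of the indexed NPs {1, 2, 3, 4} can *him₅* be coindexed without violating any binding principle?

*him* is a pronoun, so Principle B applies: it must be free in its binding domain.
Binding domain of *him₅*: the possessed DP, whose subject is Marcus₃.
*Victor₁* c-commands the pronoun but from outside its binding domain, and is not c-commanded by it → coindexation permitted.
*Stefan₂* c-commands the pronoun but from outside its binding domain, and is not c-commanded by it → coindexation permitted.
*Marcus₃* c-commands the pronoun within its binding domain → coindexation would violate Principle B.
*Pavel₄* and the pronoun do not c-command one another → neither Principle B nor Principle C is at stake; coindexation permitted.

{1, 2, 4}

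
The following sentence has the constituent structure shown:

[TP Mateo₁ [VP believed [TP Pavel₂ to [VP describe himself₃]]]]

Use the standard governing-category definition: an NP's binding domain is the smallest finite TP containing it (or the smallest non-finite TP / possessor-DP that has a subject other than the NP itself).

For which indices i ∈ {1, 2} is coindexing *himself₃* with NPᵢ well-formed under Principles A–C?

{2}

*himself* is an anaphor, so Principle A applies: it must be bound in its binding domain.
Binding domain of *himself₃*: the embedded TP, whose subject is Pavel₂.
*Mateo₁* c-commands the anaphor but is outside its binding domain → cannot satisfy Principle A.
*Pavel₂* c-commands the anaphor within its binding domain → licit binder.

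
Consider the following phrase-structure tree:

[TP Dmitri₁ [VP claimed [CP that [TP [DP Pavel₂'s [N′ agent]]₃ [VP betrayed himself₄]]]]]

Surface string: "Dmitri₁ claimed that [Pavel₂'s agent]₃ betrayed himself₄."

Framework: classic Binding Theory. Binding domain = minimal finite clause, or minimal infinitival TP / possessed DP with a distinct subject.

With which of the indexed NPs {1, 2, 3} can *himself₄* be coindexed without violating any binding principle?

{3}

*himself* is an anaphor, so Principle A applies: it must be bound in its binding domain.
Binding domain of *himself₄*: the embedded TP, whose subject is [Pavel₂'s agent]₃.
*Dmitri₁* c-commands the anaphor but is outside its binding domain → cannot satisfy Principle A.
*Pavel₂* does not c-command the anaphor → cannot bind it.
*[Pavel₂'s agent]₃* c-commands the anaphor within its binding domain → licit binder.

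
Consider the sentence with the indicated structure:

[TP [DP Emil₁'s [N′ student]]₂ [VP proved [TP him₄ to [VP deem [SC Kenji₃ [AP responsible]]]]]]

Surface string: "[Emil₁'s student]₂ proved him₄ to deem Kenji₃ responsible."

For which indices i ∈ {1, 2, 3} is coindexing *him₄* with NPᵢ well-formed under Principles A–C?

*him* is a pronoun, so Principle B applies: it must be free in its binding domain.
Binding domain of *him₄*: the matrix TP, whose subject is [Emil₁'s student]₂.
*Emil₁* and the pronoun do not c-command one another → neither Principle B nor Principle C is at stake; coindexation permitted.
*[Emil₁'s student]₂* c-commands the pronoun within its binding domain → coindexation would violate Principle B.
*Kenji₃*: the pronoun c-commands this R-expression → coindexation would violate Principle C on *Kenji₃*.

{1}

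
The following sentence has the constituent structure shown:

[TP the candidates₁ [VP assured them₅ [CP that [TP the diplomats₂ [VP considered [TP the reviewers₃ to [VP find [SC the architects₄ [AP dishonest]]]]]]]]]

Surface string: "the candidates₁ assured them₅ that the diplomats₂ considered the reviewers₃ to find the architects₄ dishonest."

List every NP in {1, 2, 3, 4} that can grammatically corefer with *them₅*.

*them* is a pronoun, so Principle B applies: it must be free in its binding domain.
Binding domain of *them₅*: the matrix TP, whose subject is the candidates₁.
*the candidates₁* c-commands the pronoun within its binding domain → coindexation would violate Principle B.
*the diplomats₂*: the pronoun c-commands this R-expression → coindexation would violate Principle C on *the diplomats₂*.
*the reviewers₃*: the pronoun c-commands this R-expression → coindexation would violate Principle C on *the reviewers₃*.
*the architects₄*: the pronoun c-commands this R-expression → coindexation would violate Principle C on *the architects₄*.

none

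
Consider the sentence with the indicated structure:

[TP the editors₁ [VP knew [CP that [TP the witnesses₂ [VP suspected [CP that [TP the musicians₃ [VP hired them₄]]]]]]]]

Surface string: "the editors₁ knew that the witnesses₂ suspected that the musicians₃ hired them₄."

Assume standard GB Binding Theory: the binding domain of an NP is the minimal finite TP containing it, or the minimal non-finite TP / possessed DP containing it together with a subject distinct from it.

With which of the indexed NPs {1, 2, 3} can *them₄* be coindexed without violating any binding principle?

{1, 2}

*them* is a pronoun, so Principle B applies: it must be free in its binding domain.
Binding domain of *them₄*: the embedded TP, whose subject is the musicians₃.
*the editors₁* c-commands the pronoun but from outside its binding domain, and is not c-commanded by it → coindexation permitted.
*the witnesses₂* c-commands the pronoun but from outside its binding domain, and is not c-commanded by it → coindexation permitted.
*the musicians₃* c-commands the pronoun within its binding domain → coindexation would violate Principle B.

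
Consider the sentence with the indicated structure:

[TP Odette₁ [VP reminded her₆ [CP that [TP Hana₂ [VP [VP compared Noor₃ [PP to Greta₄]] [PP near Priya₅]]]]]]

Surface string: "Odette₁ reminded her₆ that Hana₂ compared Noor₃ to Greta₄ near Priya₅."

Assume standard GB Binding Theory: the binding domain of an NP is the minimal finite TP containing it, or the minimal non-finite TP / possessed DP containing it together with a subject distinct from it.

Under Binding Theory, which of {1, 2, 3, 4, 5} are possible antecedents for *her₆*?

none

*her* is a pronoun, so Principle B applies: it must be free in its binding domain.
Binding domain of *her₆*: the matrix TP, whose subject is Odette₁.
*Odette₁* c-commands the pronoun within its binding domain → coindexation would violate Principle B.
*Hana₂*: the pronoun c-commands this R-expression → coindexation would violate Principle C on *Hana₂*.
*Noor₃*: the pronoun c-commands this R-expression → coindexation would violate Principle C on *Noor₃*.
*Greta₄*: the pronoun c-commands this R-expression → coindexation would violate Principle C on *Greta₄*.
*Priya₅*: the pronoun c-commands this R-expression → coindexation would violate Principle C on *Priya₅*.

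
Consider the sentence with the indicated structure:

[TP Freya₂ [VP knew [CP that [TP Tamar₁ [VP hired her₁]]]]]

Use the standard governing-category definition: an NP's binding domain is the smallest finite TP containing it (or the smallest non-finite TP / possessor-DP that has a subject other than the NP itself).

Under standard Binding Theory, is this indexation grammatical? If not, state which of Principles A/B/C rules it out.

The two coindexed NPs are *Tamar₁* and *her₁*.
*her₁* is a pronoun. Its binding domain is the embedded TP, whose subject is Tamar₁.
*Tamar₁* c-commands it within that domain and carries the same index.
The pronoun is locally bound → Principle B violation.

Principle B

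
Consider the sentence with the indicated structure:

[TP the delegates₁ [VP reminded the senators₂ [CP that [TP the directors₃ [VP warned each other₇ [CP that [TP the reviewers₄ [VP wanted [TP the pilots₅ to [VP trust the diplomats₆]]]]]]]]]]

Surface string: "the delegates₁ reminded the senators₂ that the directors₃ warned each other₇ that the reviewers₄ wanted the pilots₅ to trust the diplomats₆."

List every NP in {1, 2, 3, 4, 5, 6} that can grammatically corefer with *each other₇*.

{3}

*each other* is an anaphor, so Principle A applies: it must be bound in its binding domain.
Binding domain of *each other₇*: the embedded TP, whose subject is the directors₃.
*the delegates₁* c-commands the anaphor but is outside its binding domain → cannot satisfy Principle A.
*the senators₂* c-commands the anaphor but is outside its binding domain → cannot satisfy Principle A.
*the directors₃* c-commands the anaphor within its binding domain → licit binder.
*the reviewers₄* does not c-command the anaphor → cannot bind it.
*the pilots₅* does not c-command the anaphor → cannot bind it.
*the diplomats₆* does not c-command the anaphor → cannot bind it.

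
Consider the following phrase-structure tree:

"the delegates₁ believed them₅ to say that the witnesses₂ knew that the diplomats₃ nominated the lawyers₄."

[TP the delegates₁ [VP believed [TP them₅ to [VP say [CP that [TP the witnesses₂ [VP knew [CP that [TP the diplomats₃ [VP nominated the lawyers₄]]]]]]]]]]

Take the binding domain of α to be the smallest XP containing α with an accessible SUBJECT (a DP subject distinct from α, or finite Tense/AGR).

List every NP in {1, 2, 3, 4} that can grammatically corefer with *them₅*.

*them* is a pronoun, so Principle B applies: it must be free in its binding domain.
Binding domain of *them₅*: the matrix TP, whose subject is the delegates₁.
*the delegates₁* c-commands the pronoun within its binding domain → coindexation would violate Principle B.
*the witnesses₂*: the pronoun c-commands this R-expression → coindexation would violate Principle C on *the witnesses₂*.
*the diplomats₃*: the pronoun c-commands this R-expression → coindexation would violate Principle C on *the diplomats₃*.
*the lawyers₄*: the pronoun c-commands this R-expression → coindexation would violate Principle C on *the lawyers₄*.

none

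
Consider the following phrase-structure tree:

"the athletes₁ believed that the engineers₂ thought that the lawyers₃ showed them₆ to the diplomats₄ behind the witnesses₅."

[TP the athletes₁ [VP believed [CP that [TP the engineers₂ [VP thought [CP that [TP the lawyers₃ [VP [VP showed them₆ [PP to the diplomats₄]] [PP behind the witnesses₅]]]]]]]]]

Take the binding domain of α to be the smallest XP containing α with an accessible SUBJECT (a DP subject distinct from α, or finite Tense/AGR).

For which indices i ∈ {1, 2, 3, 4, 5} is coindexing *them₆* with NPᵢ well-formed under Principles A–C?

*them* is a pronoun, so Principle B applies: it must be free in its binding domain.
Binding domain of *them₆*: the embedded TP, whose subject is the lawyers₃.
*the athletes₁* c-commands the pronoun but from outside its binding domain, and is not c-commanded by it → coindexation permitted.
*the engineers₂* c-commands the pronoun but from outside its binding domain, and is not c-commanded by it → coindexation permitted.
*the lawyers₃* c-commands the pronoun within its binding domain → coindexation would violate Principle B.
*the diplomats₄*: the pronoun c-commands this R-expression → coindexation would violate Principle C on *the diplomats₄*.
*the witnesses₅* and the pronoun do not c-command one another → neither Principle B nor Principle C is at stake; coindexation permitted.

{1, 2, 5}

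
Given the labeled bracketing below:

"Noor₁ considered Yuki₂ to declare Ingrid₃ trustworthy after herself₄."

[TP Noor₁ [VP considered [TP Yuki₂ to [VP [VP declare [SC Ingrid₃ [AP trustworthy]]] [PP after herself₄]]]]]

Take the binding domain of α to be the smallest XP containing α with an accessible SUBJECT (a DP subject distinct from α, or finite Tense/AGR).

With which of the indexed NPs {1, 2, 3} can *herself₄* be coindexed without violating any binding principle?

{2}

*herself* is an anaphor, so Principle A applies: it must be bound in its binding domain.
Binding domain of *herself₄*: the embedded TP, whose subject is Yuki₂.
*Noor₁* c-commands the anaphor but is outside its binding domain → cannot satisfy Principle A.
*Yuki₂* c-commands the anaphor within its binding domain → licit binder.
*Ingrid₃* does not c-command the anaphor → cannot bind it.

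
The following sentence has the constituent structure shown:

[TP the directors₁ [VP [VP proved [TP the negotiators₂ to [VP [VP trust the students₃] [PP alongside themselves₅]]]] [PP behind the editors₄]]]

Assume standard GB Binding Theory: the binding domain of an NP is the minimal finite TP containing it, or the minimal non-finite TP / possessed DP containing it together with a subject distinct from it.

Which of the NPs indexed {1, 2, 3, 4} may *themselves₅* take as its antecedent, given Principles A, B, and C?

*themselves* is an anaphor, so Principle A applies: it must be bound in its binding domain.
Binding domain of *themselves₅*: the embedded TP, whose subject is the negotiators₂.
*the directors₁* c-commands the anaphor but is outside its binding domain → cannot satisfy Principle A.
*the negotiators₂* c-commands the anaphor within its binding domain → licit binder.
*the students₃* does not c-command the anaphor → cannot bind it.
*the editors₄* does not c-command the anaphor → cannot bind it.

{2}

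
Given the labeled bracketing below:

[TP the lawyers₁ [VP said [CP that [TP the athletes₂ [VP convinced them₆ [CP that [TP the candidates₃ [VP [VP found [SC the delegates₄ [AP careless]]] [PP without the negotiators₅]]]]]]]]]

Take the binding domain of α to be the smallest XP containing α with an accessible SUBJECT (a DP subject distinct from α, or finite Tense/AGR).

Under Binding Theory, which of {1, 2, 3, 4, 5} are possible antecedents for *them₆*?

{1}

*them* is a pronoun, so Principle B applies: it must be free in its binding domain.
Binding domain of *them₆*: the embedded TP, whose subject is the athletes₂.
*the lawyers₁* c-commands the pronoun but from outside its binding domain, and is not c-commanded by it → coindexation permitted.
*the athletes₂* c-commands the pronoun within its binding domain → coindexation would violate Principle B.
*the candidates₃*: the pronoun c-commands this R-expression → coindexation would violate Principle C on *the candidates₃*.
*the delegates₄*: the pronoun c-commands this R-expression → coindexation would violate Principle C on *the delegates₄*.
*the negotiators₅*: the pronoun c-commands this R-expression → coindexation would violate Principle C on *the negotiators₅*.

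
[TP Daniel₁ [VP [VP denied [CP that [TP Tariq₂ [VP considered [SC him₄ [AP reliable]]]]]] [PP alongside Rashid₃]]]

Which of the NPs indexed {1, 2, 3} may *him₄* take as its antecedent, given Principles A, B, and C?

{1, 3}

*him* is a pronoun, so Principle B applies: it must be free in its binding domain.
Binding domain of *him₄*: the embedded TP, whose subject is Tariq₂.
*Daniel₁* c-commands the pronoun but from outside its binding domain, and is not c-commanded by it → coindexation permitted.
*Tariq₂* c-commands the pronoun within its binding domain → coindexation would violate Principle B.
*Rashid₃* and the pronoun do not c-command one another → neither Principle B nor Principle C is at stake; coindexation permitted.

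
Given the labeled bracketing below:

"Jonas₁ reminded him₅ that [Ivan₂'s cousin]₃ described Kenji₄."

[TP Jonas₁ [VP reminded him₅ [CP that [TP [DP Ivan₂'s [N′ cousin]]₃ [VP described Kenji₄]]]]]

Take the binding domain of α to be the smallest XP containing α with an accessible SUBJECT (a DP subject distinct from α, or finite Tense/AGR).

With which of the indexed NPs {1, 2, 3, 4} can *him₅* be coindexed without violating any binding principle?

none

*him* is a pronoun, so Principle B applies: it must be free in its binding domain.
Binding domain of *him₅*: the matrix TP, whose subject is Jonas₁.
*Jonas₁* c-commands the pronoun within its binding domain → coindexation would violate Principle B.
*Ivan₂*: the pronoun c-commands this R-expression → coindexation would violate Principle C on *Ivan₂*.
*[Ivan₂'s cousin]₃*: the pronoun c-commands this R-expression → coindexation would violate Principle C on *[Ivan₂'s cousin]₃*.
*Kenji₄*: the pronoun c-commands this R-expression → coindexation would violate Principle C on *Kenji₄*.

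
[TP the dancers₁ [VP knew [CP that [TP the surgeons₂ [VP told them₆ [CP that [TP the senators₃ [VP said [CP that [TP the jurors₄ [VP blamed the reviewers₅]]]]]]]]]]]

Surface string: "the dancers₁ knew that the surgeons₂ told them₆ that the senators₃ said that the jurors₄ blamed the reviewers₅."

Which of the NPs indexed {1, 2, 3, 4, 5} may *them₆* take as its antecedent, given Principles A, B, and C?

*them* is a pronoun, so Principle B applies: it must be free in its binding domain.
Binding domain of *them₆*: the embedded TP, whose subject is the surgeons₂.
*the dancers₁* c-commands the pronoun but from outside its binding domain, and is not c-commanded by it → coindexation permitted.
*the surgeons₂* c-commands the pronoun within its binding domain → coindexation would violate Principle B.
*the senators₃*: the pronoun c-commands this R-expression → coindexation would violate Principle C on *the senators₃*.
*the jurors₄*: the pronoun c-commands this R-expression → coindexation would violate Principle C on *the jurors₄*.
*the reviewers₅*: the pronoun c-commands this R-expression → coindexation would violate Principle C on *the reviewers₅*.

{1}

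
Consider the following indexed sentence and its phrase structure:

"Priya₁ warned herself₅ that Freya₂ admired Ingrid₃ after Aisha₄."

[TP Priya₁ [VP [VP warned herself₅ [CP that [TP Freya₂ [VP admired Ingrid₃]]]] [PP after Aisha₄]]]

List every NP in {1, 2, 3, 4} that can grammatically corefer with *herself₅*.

{1}

*herself* is an anaphor, so Principle A applies: it must be bound in its binding domain.
Binding domain of *herself₅*: the matrix TP, whose subject is Priya₁.
*Priya₁* c-commands the anaphor within its binding domain → licit binder.
*Freya₂* does not c-command the anaphor → cannot bind it.
*Ingrid₃* does not c-command the anaphor → cannot bind it.
*Aisha₄* does not c-command the anaphor → cannot bind it.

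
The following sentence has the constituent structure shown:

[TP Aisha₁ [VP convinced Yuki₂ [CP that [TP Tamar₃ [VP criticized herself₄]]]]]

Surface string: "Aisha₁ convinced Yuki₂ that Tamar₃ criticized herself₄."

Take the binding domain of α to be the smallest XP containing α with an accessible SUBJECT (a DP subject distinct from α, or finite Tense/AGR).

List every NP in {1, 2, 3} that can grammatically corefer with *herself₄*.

{3}

*herself* is an anaphor, so Principle A applies: it must be bound in its binding domain.
Binding domain of *herself₄*: the embedded TP, whose subject is Tamar₃.
*Aisha₁* c-commands the anaphor but is outside its binding domain → cannot satisfy Principle A.
*Yuki₂* c-commands the anaphor but is outside its binding domain → cannot satisfy Principle A.
*Tamar₃* c-commands the anaphor within its binding domain → licit binder.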